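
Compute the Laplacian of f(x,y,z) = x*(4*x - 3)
8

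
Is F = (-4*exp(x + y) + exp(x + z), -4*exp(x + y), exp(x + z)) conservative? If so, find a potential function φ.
Yes, F is conservative. φ = -4*exp(x + y) + exp(x + z)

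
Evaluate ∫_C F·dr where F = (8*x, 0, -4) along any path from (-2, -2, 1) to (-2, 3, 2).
-4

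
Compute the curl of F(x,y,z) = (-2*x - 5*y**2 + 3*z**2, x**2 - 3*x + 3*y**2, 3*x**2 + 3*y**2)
(6*y, -6*x + 6*z, 2*x + 10*y - 3)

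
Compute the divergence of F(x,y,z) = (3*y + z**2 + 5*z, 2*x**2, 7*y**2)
0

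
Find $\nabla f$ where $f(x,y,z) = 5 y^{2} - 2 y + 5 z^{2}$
(0, 10*y - 2, 10*z)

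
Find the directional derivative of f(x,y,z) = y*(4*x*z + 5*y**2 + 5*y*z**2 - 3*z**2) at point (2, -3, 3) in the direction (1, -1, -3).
-798*sqrt(11)/11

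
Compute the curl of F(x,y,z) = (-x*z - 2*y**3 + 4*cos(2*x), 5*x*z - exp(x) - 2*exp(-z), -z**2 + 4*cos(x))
(-5*x - 2*exp(-z), -x + 4*sin(x), 6*y**2 + 5*z - exp(x))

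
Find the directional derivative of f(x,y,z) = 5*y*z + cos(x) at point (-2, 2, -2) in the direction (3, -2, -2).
3*sqrt(17)*sin(2)/17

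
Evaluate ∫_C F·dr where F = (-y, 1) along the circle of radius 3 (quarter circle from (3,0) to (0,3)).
3 + 9*pi/4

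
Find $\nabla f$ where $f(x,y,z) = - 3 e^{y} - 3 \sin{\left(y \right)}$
(0, -3*exp(y) - 3*cos(y), 0)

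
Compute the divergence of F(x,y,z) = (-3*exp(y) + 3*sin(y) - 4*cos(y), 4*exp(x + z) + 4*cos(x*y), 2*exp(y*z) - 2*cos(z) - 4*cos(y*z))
-4*x*sin(x*y) + 2*y*exp(y*z) + 4*y*sin(y*z) + 2*sin(z)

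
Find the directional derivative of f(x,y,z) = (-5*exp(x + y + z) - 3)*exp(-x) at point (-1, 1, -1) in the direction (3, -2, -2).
sqrt(17)*(20 + 9*E)/17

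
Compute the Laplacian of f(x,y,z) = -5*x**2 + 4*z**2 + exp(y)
exp(y) - 2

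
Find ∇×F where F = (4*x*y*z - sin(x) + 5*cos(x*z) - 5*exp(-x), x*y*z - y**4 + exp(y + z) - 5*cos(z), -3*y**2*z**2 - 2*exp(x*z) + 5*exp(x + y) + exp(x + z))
(-x*y - 6*y*z**2 + 5*exp(x + y) - exp(y + z) - 5*sin(z), 4*x*y - 5*x*sin(x*z) + 2*z*exp(x*z) - 5*exp(x + y) - exp(x + z), z*(-4*x + y))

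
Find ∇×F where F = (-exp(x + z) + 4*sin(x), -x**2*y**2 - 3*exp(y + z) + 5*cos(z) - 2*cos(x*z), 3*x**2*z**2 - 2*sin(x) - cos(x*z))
(-2*x*sin(x*z) + 3*exp(y + z) + 5*sin(z), -6*x*z**2 - z*sin(x*z) - exp(x + z) + 2*cos(x), -2*x*y**2 + 2*z*sin(x*z))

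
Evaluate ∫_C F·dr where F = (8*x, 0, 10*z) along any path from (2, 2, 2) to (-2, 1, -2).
0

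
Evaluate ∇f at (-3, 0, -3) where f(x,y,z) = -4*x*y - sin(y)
(0, 11, 0)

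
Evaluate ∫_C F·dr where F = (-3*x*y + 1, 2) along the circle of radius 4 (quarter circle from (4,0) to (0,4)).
68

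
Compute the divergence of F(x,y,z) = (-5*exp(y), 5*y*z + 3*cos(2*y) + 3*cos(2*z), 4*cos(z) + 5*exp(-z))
5*z - 6*sin(2*y) - 4*sin(z) - 5*exp(-z)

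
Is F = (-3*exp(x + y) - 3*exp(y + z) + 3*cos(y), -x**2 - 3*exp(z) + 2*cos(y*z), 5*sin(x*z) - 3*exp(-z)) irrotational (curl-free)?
No, ∇×F = (2*y*sin(y*z) + 3*exp(z), -5*z*cos(x*z) - 3*exp(y + z), -2*x + 3*exp(x + y) + 3*exp(y + z) + 3*sin(y))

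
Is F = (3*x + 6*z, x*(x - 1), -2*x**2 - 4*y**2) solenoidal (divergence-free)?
No, ∇·F = 3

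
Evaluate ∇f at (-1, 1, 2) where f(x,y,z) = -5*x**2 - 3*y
(10, -3, 0)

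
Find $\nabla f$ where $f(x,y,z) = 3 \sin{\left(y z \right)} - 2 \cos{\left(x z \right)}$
(2*z*sin(x*z), 3*z*cos(y*z), 2*x*sin(x*z) + 3*y*cos(y*z))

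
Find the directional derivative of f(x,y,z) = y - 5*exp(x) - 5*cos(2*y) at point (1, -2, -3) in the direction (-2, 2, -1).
2/3 - 20*sin(4)/3 + 10*E/3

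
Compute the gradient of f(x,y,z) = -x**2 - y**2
(-2*x, -2*y, 0)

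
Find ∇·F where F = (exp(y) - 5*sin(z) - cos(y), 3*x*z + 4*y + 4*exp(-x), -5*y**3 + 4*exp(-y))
4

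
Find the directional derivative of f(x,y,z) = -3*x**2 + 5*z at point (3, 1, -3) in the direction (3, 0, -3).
-23*sqrt(2)/2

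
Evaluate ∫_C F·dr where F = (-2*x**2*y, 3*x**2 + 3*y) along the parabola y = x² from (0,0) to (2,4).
176/5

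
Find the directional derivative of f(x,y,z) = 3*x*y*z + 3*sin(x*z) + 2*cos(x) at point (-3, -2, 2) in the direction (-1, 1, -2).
sqrt(6)*(-21 - sin(3) + 6*cos(6))/3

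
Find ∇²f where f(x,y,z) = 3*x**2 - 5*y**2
-4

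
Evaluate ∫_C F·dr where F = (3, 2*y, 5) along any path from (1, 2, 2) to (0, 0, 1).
-12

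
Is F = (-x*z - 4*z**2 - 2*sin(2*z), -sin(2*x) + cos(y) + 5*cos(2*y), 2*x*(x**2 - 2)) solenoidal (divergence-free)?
No, ∇·F = -z - sin(y) - 10*sin(2*y)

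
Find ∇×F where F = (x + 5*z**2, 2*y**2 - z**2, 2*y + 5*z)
(2*z + 2, 10*z, 0)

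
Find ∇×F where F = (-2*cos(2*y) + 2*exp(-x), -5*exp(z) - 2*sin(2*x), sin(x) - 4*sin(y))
(5*exp(z) - 4*cos(y), -cos(x), -4*sin(2*y) - 4*cos(2*x))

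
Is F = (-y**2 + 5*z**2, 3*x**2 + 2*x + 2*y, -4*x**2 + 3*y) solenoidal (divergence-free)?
No, ∇·F = 2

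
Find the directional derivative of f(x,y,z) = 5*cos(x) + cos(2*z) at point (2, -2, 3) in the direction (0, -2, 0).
0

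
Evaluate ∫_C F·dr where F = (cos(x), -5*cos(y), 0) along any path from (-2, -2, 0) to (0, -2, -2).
sin(2)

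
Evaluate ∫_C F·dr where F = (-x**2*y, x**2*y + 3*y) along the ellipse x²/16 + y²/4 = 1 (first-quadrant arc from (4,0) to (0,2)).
22 + 8*pi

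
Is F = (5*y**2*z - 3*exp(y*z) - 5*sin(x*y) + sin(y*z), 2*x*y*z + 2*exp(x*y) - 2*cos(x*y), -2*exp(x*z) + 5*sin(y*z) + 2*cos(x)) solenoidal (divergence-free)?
No, ∇·F = 2*x*z + 2*x*exp(x*y) - 2*x*exp(x*z) + 2*x*sin(x*y) - 5*y*cos(x*y) + 5*y*cos(y*z)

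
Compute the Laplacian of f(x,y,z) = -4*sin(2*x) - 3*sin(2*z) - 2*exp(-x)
16*sin(2*x) + 12*sin(2*z) - 2*exp(-x)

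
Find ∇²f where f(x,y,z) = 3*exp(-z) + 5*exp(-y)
3*exp(-z) + 5*exp(-y)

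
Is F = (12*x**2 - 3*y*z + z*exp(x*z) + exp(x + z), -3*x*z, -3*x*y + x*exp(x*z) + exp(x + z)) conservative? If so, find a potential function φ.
Yes, F is conservative. φ = 4*x**3 - 3*x*y*z + exp(x*z) + exp(x + z)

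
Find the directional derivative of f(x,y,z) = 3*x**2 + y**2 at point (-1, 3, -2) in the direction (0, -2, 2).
-3*sqrt(2)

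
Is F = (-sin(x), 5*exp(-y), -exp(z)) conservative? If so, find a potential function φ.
Yes, F is conservative. φ = -exp(z) + cos(x) - 5*exp(-y)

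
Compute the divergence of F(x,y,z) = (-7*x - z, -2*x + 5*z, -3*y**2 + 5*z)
-2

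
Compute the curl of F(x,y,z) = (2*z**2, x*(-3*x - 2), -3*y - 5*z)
(-3, 4*z, -6*x - 2)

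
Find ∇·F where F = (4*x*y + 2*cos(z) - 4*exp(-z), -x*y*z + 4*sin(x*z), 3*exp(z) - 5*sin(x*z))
-x*z - 5*x*cos(x*z) + 4*y + 3*exp(z)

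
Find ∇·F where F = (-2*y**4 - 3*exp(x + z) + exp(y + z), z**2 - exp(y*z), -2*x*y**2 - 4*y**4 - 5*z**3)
-15*z**2 - z*exp(y*z) - 3*exp(x + z)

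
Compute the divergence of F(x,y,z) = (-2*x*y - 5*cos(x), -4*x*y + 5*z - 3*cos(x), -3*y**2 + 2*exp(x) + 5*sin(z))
-4*x - 2*y + 5*sin(x) + 5*cos(z)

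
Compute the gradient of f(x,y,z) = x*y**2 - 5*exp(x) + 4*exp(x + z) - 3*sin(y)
(y**2 - 5*exp(x) + 4*exp(x + z), 2*x*y - 3*cos(y), 4*exp(x + z))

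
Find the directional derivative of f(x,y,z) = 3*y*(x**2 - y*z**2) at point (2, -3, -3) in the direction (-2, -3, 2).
-126*sqrt(17)/17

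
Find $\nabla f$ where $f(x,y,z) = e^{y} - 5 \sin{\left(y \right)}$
(0, exp(y) - 5*cos(y), 0)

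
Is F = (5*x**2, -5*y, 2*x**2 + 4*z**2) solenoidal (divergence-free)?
No, ∇·F = 10*x + 8*z - 5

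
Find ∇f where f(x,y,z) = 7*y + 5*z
(0, 7, 5)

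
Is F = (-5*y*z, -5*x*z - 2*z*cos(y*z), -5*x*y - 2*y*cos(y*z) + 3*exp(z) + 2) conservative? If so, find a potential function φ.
Yes, F is conservative. φ = -5*x*y*z + 2*z + 3*exp(z) - 2*sin(y*z)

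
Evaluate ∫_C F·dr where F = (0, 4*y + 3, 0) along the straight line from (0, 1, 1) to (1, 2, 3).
9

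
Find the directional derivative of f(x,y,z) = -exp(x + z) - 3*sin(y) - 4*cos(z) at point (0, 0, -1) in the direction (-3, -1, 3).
3*sqrt(19)*(1 - 4*sin(1))/19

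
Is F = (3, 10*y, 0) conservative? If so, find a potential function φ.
Yes, F is conservative. φ = 3*x + 5*y**2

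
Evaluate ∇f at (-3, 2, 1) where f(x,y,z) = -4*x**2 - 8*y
(24, -8, 0)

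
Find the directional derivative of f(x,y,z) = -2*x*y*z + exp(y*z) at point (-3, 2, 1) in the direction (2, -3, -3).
sqrt(22)*(-9*exp(2) - 62)/22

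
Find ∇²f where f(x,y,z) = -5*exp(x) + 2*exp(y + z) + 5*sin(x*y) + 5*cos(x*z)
-5*x**2*sin(x*y) - 5*x**2*cos(x*z) - 5*y**2*sin(x*y) - 5*z**2*cos(x*z) - 5*exp(x) + 4*exp(y + z)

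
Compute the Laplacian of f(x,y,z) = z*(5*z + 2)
10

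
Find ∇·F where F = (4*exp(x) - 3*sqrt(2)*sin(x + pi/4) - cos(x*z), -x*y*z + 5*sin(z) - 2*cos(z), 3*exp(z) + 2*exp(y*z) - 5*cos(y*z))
-x*z + 2*y*exp(y*z) + 5*y*sin(y*z) + z*sin(x*z) + 4*exp(x) + 3*exp(z) - 3*sqrt(2)*cos(x + pi/4)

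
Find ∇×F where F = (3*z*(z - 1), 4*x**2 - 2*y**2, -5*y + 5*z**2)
(-5, 6*z - 3, 8*x)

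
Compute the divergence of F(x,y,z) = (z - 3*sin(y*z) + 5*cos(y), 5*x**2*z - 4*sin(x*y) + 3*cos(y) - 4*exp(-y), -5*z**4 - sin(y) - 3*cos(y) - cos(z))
-4*x*cos(x*y) - 20*z**3 - 3*sin(y) + sin(z) + 4*exp(-y)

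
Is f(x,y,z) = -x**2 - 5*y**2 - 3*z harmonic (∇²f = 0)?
No, ∇²f = -12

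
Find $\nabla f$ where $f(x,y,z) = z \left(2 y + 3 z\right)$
(0, 2*z, 2*y + 6*z)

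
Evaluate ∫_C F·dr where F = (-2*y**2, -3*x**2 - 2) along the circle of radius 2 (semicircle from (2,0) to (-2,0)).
64/3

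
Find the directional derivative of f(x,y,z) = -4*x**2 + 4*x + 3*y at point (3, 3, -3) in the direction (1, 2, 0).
-14*sqrt(5)/5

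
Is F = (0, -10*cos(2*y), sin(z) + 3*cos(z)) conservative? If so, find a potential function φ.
Yes, F is conservative. φ = -5*sin(2*y) + 3*sin(z) - cos(z)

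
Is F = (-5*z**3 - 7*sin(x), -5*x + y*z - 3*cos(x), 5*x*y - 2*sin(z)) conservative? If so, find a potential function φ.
No, ∇×F = (5*x - y, -5*y - 15*z**2, 3*sin(x) - 5) ≠ 0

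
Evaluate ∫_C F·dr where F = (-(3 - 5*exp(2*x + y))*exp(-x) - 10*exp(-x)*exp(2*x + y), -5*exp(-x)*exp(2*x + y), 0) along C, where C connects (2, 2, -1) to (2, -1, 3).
-5*E*(1 - exp(3))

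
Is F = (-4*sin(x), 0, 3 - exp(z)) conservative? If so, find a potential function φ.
Yes, F is conservative. φ = 3*z - exp(z) + 4*cos(x)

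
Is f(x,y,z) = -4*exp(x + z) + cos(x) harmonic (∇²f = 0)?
No, ∇²f = -8*exp(x + z) - cos(x)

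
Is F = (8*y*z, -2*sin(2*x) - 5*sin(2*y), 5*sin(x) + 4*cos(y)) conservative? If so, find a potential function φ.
No, ∇×F = (-4*sin(y), 8*y - 5*cos(x), -8*z - 4*cos(2*x)) ≠ 0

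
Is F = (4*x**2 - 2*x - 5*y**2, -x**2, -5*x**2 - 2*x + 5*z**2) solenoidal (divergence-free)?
No, ∇·F = 8*x + 10*z - 2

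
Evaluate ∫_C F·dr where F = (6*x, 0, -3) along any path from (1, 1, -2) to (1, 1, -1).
-3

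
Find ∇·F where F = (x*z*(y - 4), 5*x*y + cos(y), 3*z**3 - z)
5*x + 9*z**2 + z*(y - 4) - sin(y) - 1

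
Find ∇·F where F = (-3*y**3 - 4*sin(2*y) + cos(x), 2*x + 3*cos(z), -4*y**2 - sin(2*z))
-sin(x) - 2*cos(2*z)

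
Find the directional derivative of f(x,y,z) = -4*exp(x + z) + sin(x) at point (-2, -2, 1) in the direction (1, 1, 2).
sqrt(6)*(-12 + E*cos(2))*exp(-1)/6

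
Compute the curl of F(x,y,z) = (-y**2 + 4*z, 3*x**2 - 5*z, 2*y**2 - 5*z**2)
(4*y + 5, 4, 6*x + 2*y)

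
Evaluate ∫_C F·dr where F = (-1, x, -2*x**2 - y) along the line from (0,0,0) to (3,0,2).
-15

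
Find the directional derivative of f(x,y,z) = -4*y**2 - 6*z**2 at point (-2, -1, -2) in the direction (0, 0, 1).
24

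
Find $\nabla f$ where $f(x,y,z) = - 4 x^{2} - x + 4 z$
(-8*x - 1, 0, 4)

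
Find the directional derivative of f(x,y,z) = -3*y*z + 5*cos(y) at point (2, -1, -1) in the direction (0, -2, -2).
-sqrt(2)*(5*sin(1) + 6)/2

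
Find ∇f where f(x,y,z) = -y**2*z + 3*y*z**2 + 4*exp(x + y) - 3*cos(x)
(4*exp(x + y) + 3*sin(x), -2*y*z + 3*z**2 + 4*exp(x + y), y*(-y + 6*z))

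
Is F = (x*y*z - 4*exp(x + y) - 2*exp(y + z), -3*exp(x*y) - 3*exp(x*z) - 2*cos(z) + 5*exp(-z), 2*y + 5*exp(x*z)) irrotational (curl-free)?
No, ∇×F = (3*x*exp(x*z) - 2*sin(z) + 2 + 5*exp(-z), x*y - 5*z*exp(x*z) - 2*exp(y + z), -x*z - 3*y*exp(x*y) - 3*z*exp(x*z) + 4*exp(x + y) + 2*exp(y + z))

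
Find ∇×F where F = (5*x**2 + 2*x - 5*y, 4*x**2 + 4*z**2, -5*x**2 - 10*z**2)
(-8*z, 10*x, 8*x + 5)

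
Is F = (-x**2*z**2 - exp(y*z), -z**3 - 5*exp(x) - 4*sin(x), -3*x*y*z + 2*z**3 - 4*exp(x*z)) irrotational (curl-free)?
No, ∇×F = (3*z*(-x + z), -2*x**2*z + 3*y*z - y*exp(y*z) + 4*z*exp(x*z), z*exp(y*z) - 5*exp(x) - 4*cos(x))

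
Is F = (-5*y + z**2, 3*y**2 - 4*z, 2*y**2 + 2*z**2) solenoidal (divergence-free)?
No, ∇·F = 6*y + 4*z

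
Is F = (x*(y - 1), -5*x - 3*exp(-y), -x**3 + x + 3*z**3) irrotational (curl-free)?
No, ∇×F = (0, 3*x**2 - 1, -x - 5)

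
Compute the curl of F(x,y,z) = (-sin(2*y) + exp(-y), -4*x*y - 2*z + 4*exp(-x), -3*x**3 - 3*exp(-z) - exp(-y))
(2 + exp(-y), 9*x**2, -4*y + 2*cos(2*y) + exp(-y) - 4*exp(-x))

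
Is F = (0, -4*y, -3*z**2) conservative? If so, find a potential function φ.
Yes, F is conservative. φ = -2*y**2 - z**3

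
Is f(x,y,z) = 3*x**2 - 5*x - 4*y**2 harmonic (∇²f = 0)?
No, ∇²f = -2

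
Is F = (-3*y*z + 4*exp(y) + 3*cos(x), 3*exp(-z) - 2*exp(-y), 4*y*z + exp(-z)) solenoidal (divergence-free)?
No, ∇·F = 4*y - 3*sin(x) - exp(-z) + 2*exp(-y)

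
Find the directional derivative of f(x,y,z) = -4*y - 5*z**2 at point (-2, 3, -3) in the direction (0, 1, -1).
-17*sqrt(2)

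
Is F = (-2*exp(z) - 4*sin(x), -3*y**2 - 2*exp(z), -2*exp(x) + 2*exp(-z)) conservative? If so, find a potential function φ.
No, ∇×F = (2*exp(z), 2*exp(x) - 2*exp(z), 0) ≠ 0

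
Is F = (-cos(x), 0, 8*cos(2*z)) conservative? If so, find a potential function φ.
Yes, F is conservative. φ = -sin(x) + 4*sin(2*z)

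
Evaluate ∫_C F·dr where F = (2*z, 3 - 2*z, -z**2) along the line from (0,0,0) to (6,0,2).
28/3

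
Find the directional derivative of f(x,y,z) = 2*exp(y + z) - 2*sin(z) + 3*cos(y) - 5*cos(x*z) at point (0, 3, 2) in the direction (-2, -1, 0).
sqrt(5)*(-2*exp(5) + 3*sin(3))/5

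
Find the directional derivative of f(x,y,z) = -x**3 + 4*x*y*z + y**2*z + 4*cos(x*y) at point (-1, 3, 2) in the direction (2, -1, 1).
7*sqrt(6)*(4*sin(3) + 5)/6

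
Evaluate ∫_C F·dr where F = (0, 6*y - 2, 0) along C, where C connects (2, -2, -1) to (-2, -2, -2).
0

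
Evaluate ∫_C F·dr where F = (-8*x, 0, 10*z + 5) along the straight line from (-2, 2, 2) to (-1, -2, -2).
-8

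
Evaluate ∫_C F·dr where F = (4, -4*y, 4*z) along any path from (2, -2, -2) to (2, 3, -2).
-10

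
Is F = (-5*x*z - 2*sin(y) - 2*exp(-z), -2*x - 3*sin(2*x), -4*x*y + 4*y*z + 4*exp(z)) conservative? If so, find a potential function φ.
No, ∇×F = (-4*x + 4*z, -5*x + 4*y + 2*exp(-z), -6*cos(2*x) + 2*cos(y) - 2) ≠ 0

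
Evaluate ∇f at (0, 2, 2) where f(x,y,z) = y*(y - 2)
(0, 2, 0)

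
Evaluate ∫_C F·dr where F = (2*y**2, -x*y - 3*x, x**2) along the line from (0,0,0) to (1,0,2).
2/3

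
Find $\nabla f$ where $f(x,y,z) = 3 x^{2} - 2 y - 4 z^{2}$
(6*x, -2, -8*z)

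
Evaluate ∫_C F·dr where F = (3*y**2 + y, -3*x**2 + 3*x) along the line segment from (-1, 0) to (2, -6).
108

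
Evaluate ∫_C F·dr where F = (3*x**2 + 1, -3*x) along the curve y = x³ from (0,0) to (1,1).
-1/4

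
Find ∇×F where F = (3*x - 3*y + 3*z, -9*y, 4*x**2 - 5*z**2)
(0, 3 - 8*x, 3)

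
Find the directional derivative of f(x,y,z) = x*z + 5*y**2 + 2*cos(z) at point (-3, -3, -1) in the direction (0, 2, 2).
sqrt(2)*(-33/2 + sin(1))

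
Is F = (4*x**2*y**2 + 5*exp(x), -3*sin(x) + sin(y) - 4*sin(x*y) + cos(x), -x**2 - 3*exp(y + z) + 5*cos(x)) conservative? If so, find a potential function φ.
No, ∇×F = (-3*exp(y + z), 2*x + 5*sin(x), -8*x**2*y - 4*y*cos(x*y) - sin(x) - 3*cos(x)) ≠ 0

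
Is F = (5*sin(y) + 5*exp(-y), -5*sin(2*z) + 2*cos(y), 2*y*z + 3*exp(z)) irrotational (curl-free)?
No, ∇×F = (2*z + 10*cos(2*z), 0, -5*cos(y) + 5*exp(-y))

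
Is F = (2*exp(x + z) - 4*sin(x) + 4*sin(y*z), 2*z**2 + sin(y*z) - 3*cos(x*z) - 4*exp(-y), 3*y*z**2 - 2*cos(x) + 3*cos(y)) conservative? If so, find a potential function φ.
No, ∇×F = (-3*x*sin(x*z) - y*cos(y*z) + 3*z**2 - 4*z - 3*sin(y), 4*y*cos(y*z) + 2*exp(x + z) - 2*sin(x), z*(3*sin(x*z) - 4*cos(y*z))) ≠ 0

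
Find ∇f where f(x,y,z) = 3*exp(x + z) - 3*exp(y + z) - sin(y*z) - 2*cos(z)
(3*exp(x + z), -z*cos(y*z) - 3*exp(y + z), -y*cos(y*z) + 3*exp(x + z) - 3*exp(y + z) + 2*sin(z))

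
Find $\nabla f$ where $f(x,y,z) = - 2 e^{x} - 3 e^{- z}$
(-2*exp(x), 0, 3*exp(-z))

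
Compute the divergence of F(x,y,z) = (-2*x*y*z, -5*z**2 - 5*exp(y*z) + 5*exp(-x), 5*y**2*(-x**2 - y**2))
z*(-2*y - 5*exp(y*z))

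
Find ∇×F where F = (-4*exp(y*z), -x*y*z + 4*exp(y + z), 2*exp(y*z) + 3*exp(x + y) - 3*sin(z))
(x*y + 2*z*exp(y*z) + 3*exp(x + y) - 4*exp(y + z), -4*y*exp(y*z) - 3*exp(x + y), z*(-y + 4*exp(y*z)))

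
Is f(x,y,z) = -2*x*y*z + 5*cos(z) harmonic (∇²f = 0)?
No, ∇²f = -5*cos(z)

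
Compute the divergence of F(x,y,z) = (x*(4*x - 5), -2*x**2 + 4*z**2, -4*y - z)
8*x - 6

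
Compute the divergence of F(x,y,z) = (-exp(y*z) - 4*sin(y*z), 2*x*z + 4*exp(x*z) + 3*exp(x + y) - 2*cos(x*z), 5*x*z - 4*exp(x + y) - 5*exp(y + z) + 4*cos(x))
5*x + 3*exp(x + y) - 5*exp(y + z)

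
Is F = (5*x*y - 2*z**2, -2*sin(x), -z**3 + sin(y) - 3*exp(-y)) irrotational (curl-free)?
No, ∇×F = (cos(y) + 3*exp(-y), -4*z, -5*x - 2*cos(x))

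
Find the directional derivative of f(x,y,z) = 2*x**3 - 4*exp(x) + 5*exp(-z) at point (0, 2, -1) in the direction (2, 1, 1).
sqrt(6)*(-5*E - 8)/6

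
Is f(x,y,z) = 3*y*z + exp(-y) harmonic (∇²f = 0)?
No, ∇²f = exp(-y)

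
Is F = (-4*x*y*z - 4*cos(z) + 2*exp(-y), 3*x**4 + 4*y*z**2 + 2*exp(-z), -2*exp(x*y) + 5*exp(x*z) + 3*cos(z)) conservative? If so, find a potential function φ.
No, ∇×F = (-2*x*exp(x*y) - 8*y*z + 2*exp(-z), -4*x*y + 2*y*exp(x*y) - 5*z*exp(x*z) + 4*sin(z), 12*x**3 + 4*x*z + 2*exp(-y)) ≠ 0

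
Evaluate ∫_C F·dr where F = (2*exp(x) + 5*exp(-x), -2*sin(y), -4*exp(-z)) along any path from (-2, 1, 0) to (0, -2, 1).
-7 - 2*cos(1) + 2*cos(2) - 2*exp(-2) + 4*exp(-1) + 5*exp(2)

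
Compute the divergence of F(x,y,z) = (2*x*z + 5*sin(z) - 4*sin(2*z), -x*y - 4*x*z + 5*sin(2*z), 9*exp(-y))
-x + 2*z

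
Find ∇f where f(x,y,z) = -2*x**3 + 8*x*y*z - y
(-6*x**2 + 8*y*z, 8*x*z - 1, 8*x*y)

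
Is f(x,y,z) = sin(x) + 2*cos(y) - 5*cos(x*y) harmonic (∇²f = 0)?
No, ∇²f = 5*x**2*cos(x*y) + 5*y**2*cos(x*y) - sin(x) - 2*cos(y)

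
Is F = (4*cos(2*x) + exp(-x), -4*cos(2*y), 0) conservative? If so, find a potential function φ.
Yes, F is conservative. φ = 2*sin(2*x) - 2*sin(2*y) - exp(-x)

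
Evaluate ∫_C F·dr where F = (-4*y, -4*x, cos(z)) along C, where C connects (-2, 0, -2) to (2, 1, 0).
-8 + sin(2)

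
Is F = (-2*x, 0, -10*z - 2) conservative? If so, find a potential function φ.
Yes, F is conservative. φ = -x**2 - 5*z**2 - 2*z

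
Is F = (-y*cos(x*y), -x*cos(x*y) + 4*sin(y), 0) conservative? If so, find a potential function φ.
Yes, F is conservative. φ = -sin(x*y) - 4*cos(y)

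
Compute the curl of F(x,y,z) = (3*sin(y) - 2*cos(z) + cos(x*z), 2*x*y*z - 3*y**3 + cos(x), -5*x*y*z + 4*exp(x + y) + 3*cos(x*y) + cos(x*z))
(-2*x*y - 5*x*z - 3*x*sin(x*y) + 4*exp(x + y), -x*sin(x*z) + 5*y*z + 3*y*sin(x*y) + z*sin(x*z) - 4*exp(x + y) + 2*sin(z), 2*y*z - sin(x) - 3*cos(y))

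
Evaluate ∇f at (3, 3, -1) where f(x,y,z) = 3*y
(0, 3, 0)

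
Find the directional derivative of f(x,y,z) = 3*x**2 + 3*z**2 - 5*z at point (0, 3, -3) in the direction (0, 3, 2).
-46*sqrt(13)/13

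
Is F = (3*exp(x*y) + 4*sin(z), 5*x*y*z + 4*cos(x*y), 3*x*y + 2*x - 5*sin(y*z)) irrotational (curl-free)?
No, ∇×F = (-5*x*y + 3*x - 5*z*cos(y*z), -3*y + 4*cos(z) - 2, -3*x*exp(x*y) + 5*y*z - 4*y*sin(x*y))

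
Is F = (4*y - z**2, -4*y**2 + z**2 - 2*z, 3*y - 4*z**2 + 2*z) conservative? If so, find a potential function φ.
No, ∇×F = (5 - 2*z, -2*z, -4) ≠ 0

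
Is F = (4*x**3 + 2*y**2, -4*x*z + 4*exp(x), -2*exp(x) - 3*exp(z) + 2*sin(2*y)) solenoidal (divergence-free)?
No, ∇·F = 12*x**2 - 3*exp(z)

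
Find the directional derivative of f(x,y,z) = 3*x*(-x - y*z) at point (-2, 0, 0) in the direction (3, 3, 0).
6*sqrt(2)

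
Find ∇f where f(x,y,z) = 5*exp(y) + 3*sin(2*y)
(0, 5*exp(y) + 6*cos(2*y), 0)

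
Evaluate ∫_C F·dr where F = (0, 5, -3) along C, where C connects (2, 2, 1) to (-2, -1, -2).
-6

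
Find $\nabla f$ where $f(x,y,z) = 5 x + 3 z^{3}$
(5, 0, 9*z**2)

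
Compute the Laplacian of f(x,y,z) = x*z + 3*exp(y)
3*exp(y)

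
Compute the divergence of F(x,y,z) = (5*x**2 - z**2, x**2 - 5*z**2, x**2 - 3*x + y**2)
10*x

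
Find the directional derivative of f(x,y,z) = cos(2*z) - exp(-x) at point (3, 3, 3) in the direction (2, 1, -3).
sqrt(14)*(3*exp(3)*sin(6) + 1)*exp(-3)/7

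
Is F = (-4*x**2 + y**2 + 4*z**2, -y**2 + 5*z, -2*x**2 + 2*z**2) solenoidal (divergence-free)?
No, ∇·F = -8*x - 2*y + 4*z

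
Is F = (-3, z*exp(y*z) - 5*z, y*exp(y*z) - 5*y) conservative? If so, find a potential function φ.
Yes, F is conservative. φ = -3*x - 5*y*z + exp(y*z)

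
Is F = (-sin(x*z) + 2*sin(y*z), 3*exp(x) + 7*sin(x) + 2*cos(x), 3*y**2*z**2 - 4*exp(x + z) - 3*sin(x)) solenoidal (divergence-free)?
No, ∇·F = 6*y**2*z - z*cos(x*z) - 4*exp(x + z)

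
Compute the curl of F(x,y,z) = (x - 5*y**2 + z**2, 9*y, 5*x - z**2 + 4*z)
(0, 2*z - 5, 10*y)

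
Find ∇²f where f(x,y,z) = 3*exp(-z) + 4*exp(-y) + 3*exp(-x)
3*exp(-z) + 4*exp(-y) + 3*exp(-x)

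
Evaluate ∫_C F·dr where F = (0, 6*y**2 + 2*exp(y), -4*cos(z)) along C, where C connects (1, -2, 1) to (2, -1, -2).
-2*exp(-2) + 2*exp(-1) + 4*sin(1) + 4*sin(2) + 14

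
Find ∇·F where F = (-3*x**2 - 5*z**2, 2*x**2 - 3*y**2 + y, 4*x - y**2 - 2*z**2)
-6*x - 6*y - 4*z + 1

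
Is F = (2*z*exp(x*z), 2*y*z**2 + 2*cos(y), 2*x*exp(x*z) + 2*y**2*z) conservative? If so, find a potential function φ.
Yes, F is conservative. φ = y**2*z**2 + 2*exp(x*z) + 2*sin(y)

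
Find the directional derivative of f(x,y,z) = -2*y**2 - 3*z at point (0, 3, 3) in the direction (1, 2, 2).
-10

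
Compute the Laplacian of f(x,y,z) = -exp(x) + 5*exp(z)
-exp(x) + 5*exp(z)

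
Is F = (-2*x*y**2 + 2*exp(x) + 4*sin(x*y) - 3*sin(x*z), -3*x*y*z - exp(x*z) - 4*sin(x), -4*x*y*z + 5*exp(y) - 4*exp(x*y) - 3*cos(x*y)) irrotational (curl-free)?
No, ∇×F = (3*x*y - 4*x*z - 4*x*exp(x*y) + x*exp(x*z) + 3*x*sin(x*y) + 5*exp(y), -3*x*cos(x*z) + 4*y*z + 4*y*exp(x*y) - 3*y*sin(x*y), 4*x*y - 4*x*cos(x*y) - 3*y*z - z*exp(x*z) - 4*cos(x))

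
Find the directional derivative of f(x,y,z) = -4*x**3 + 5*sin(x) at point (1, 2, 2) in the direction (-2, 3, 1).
sqrt(14)*(12 - 5*cos(1))/7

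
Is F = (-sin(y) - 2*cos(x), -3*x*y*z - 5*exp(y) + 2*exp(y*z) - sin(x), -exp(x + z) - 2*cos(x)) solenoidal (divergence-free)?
No, ∇·F = -3*x*z + 2*z*exp(y*z) - 5*exp(y) - exp(x + z) + 2*sin(x)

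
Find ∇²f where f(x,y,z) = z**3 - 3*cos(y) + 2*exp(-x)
6*z + 3*cos(y) + 2*exp(-x)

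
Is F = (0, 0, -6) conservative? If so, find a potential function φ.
Yes, F is conservative. φ = -6*z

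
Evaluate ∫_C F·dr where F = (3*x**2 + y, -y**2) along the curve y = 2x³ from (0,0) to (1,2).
-7/6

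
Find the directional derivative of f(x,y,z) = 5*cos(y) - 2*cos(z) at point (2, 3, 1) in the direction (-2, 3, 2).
sqrt(17)*(-15*sin(3) + 4*sin(1))/17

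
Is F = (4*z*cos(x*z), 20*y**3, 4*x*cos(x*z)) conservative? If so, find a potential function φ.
Yes, F is conservative. φ = 5*y**4 + 4*sin(x*z)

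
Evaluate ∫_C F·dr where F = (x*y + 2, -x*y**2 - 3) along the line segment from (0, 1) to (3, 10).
-2847/4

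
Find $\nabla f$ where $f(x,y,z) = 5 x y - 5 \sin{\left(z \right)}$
(5*y, 5*x, -5*cos(z))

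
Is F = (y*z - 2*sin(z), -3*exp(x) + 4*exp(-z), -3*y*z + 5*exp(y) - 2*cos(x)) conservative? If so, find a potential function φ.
No, ∇×F = (-3*z + 5*exp(y) + 4*exp(-z), y - 2*sin(x) - 2*cos(z), -z - 3*exp(x)) ≠ 0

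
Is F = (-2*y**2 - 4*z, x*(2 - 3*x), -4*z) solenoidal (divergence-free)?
No, ∇·F = -4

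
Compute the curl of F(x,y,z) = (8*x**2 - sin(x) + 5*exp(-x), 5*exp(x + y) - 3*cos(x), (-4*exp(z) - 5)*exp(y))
((-4*exp(z) - 5)*exp(y), 0, 5*exp(x + y) + 3*sin(x))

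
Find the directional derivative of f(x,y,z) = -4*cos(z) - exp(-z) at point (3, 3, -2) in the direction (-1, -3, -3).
3*sqrt(19)*(-exp(2) + 4*sin(2))/19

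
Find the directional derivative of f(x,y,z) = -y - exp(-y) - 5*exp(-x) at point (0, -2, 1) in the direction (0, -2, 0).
1 - exp(2)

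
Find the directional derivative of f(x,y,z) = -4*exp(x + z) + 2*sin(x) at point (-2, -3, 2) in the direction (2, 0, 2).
sqrt(2)*(-4 + cos(2))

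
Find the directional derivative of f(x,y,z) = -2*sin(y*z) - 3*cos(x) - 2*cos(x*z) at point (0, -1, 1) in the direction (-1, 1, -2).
-sqrt(6)*cos(1)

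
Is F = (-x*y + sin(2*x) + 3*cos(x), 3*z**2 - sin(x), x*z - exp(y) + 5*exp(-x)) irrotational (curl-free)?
No, ∇×F = (-6*z - exp(y), -z + 5*exp(-x), x - cos(x))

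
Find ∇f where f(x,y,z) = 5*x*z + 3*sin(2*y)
(5*z, 6*cos(2*y), 5*x)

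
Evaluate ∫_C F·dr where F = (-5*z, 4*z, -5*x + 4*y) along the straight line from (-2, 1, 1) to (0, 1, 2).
-6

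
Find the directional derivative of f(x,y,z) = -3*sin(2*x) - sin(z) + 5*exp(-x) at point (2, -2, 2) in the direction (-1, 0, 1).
sqrt(2)*(6*exp(2)*cos(4) - exp(2)*cos(2) + 5)*exp(-2)/2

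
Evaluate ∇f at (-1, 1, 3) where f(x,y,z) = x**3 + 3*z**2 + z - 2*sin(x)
(3 - 2*cos(1), 0, 19)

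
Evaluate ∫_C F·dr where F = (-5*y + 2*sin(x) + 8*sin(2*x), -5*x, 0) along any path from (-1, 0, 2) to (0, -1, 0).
-6 + 4*cos(2) + 2*cos(1)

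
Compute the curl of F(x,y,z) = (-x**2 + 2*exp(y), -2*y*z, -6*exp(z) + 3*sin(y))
(2*y + 3*cos(y), 0, -2*exp(y))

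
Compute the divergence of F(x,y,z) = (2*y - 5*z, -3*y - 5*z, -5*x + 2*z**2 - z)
4*z - 4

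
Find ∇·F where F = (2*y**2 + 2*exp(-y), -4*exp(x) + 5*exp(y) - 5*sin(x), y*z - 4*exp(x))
y + 5*exp(y)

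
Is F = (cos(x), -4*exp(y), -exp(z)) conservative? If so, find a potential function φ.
Yes, F is conservative. φ = -4*exp(y) - exp(z) + sin(x)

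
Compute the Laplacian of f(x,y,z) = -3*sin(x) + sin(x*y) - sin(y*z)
-x**2*sin(x*y) - y**2*sin(x*y) + y**2*sin(y*z) + z**2*sin(y*z) + 3*sin(x)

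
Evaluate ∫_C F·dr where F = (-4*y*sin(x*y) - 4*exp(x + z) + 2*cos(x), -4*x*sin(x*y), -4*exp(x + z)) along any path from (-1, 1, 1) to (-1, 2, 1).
-4*cos(1) + 4*cos(2)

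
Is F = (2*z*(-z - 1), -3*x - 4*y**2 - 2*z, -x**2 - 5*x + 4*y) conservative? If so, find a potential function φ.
No, ∇×F = (6, 2*x - 4*z + 3, -3) ≠ 0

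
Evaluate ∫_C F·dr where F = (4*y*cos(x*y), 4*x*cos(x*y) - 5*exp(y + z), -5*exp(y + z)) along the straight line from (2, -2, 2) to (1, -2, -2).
-4*sin(2) + 4*sin(4) - 5*exp(-4) + 5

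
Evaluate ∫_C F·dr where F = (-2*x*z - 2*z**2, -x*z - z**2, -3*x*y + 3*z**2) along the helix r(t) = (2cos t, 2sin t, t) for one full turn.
4*pi*(-5*pi - 3 + 2*pi**2)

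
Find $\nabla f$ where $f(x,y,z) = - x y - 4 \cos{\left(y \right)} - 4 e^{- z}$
(-y, -x + 4*sin(y), 4*exp(-z))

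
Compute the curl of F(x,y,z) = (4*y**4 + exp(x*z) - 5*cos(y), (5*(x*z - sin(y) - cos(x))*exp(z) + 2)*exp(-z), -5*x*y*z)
(-5*x*z - 5*x + 2*exp(-z), x*exp(x*z) + 5*y*z, -16*y**3 + 5*z + 5*sin(x) - 5*sin(y))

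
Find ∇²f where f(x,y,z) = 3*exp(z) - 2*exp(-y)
3*exp(z) - 2*exp(-y)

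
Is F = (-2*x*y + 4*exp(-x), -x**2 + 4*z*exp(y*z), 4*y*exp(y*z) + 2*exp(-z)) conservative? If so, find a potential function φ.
Yes, F is conservative. φ = -x**2*y + 4*exp(y*z) - 2*exp(-z) - 4*exp(-x)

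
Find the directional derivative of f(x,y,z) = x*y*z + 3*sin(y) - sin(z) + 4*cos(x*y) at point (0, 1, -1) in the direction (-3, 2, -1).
sqrt(14)*(3 + 7*cos(1))/14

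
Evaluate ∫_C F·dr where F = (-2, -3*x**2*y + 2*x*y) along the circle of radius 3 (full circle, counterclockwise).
0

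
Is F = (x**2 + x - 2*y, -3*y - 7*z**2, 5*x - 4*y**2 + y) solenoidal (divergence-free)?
No, ∇·F = 2*x - 2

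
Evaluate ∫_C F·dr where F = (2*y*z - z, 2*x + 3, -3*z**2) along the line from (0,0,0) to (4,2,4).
-110/3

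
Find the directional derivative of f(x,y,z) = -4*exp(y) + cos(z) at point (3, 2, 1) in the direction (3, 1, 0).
-2*sqrt(10)*exp(2)/5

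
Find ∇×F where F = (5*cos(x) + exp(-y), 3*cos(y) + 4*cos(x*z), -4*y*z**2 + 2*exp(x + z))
(4*x*sin(x*z) - 4*z**2, -2*exp(x + z), -4*z*sin(x*z) + exp(-y))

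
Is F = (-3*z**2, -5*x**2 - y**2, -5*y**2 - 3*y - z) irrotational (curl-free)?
No, ∇×F = (-10*y - 3, -6*z, -10*x)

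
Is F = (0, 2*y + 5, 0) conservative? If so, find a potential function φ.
Yes, F is conservative. φ = y*(y + 5)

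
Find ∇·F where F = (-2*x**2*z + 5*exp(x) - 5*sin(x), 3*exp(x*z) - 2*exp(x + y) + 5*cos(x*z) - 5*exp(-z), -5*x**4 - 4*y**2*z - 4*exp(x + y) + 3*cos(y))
-4*x*z - 4*y**2 + 5*exp(x) - 2*exp(x + y) - 5*cos(x)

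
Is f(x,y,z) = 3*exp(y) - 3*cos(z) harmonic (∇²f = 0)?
No, ∇²f = 3*exp(y) + 3*cos(z)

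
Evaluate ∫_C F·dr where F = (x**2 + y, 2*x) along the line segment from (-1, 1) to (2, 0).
7/2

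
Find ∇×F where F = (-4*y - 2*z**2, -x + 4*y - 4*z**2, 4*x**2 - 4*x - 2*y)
(8*z - 2, -8*x - 4*z + 4, 3)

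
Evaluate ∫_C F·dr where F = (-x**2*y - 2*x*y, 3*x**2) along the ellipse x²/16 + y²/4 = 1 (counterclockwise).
32*pi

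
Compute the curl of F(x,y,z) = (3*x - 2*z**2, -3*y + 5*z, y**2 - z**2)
(2*y - 5, -4*z, 0)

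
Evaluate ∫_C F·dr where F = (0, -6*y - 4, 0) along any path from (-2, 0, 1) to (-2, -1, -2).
1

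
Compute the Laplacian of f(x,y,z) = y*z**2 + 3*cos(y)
2*y - 3*cos(y)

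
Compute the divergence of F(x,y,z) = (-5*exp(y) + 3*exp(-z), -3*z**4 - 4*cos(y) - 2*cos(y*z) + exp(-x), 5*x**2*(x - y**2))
2*z*sin(y*z) + 4*sin(y)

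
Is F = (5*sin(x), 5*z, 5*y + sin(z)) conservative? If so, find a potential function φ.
Yes, F is conservative. φ = 5*y*z - 5*cos(x) - cos(z)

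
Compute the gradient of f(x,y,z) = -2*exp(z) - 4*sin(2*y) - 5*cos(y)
(0, 5*sin(y) - 8*cos(2*y), -2*exp(z))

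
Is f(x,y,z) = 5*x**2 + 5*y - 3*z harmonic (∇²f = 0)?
No, ∇²f = 10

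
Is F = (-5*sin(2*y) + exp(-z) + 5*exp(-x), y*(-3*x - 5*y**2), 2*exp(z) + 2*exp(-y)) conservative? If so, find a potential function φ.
No, ∇×F = (-2*exp(-y), -exp(-z), -3*y + 10*cos(2*y)) ≠ 0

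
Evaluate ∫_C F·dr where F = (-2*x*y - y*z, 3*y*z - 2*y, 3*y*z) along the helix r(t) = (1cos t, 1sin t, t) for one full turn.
pi*(-15 + 2*pi)/2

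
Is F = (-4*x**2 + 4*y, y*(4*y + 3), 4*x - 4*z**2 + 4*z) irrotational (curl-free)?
No, ∇×F = (0, -4, -4)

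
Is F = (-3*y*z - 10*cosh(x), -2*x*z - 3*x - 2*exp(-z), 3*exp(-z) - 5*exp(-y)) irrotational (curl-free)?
No, ∇×F = (2*x - 2*exp(-z) + 5*exp(-y), -3*y, z - 3)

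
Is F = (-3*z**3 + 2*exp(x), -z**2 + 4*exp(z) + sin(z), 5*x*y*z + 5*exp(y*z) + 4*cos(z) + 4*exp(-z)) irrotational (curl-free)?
No, ∇×F = (5*x*z + 5*z*exp(y*z) + 2*z - 4*exp(z) - cos(z), z*(-5*y - 9*z), 0)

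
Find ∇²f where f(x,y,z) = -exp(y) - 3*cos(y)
-exp(y) + 3*cos(y)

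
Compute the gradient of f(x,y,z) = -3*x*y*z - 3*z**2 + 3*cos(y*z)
(-3*y*z, -3*z*(x + sin(y*z)), -3*x*y - 3*y*sin(y*z) - 6*z)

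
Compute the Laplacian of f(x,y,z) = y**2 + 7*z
2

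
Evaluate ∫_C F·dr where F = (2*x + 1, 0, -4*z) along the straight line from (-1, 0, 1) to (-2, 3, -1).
2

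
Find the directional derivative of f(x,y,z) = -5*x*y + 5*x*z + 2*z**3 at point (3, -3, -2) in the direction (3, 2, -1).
-27*sqrt(14)/7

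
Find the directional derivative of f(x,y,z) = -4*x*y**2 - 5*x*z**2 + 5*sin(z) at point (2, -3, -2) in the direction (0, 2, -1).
sqrt(5)*(56/5 - cos(2))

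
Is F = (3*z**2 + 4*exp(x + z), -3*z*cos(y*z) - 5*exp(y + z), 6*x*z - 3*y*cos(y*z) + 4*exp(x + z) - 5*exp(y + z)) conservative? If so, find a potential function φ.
Yes, F is conservative. φ = 3*x*z**2 + 4*exp(x + z) - 5*exp(y + z) - 3*sin(y*z)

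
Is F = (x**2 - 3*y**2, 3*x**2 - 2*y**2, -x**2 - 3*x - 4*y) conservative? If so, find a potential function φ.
No, ∇×F = (-4, 2*x + 3, 6*x + 6*y) ≠ 0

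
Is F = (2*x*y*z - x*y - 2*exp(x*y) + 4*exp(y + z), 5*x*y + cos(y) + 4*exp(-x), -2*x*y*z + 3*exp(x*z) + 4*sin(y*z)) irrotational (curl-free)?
No, ∇×F = (2*z*(-x + 2*cos(y*z)), 2*x*y + 2*y*z - 3*z*exp(x*z) + 4*exp(y + z), -2*x*z + 2*x*exp(x*y) + x + 5*y - 4*exp(y + z) - 4*exp(-x))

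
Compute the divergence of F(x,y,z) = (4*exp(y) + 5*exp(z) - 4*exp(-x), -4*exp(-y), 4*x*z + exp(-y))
4*x + 4*exp(-y) + 4*exp(-x)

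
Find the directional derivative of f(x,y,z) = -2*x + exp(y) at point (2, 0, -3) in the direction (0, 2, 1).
2*sqrt(5)/5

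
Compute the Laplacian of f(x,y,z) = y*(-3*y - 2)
-6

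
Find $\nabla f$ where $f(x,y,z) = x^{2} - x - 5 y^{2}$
(2*x - 1, -10*y, 0)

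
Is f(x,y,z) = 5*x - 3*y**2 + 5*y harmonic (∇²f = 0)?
No, ∇²f = -6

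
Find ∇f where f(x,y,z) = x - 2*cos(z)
(1, 0, 2*sin(z))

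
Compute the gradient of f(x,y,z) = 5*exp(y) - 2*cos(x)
(2*sin(x), 5*exp(y), 0)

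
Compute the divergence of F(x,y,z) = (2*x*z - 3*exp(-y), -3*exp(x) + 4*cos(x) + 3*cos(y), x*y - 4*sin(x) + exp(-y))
2*z - 3*sin(y)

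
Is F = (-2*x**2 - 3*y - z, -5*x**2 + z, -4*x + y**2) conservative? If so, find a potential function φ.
No, ∇×F = (2*y - 1, 3, 3 - 10*x) ≠ 0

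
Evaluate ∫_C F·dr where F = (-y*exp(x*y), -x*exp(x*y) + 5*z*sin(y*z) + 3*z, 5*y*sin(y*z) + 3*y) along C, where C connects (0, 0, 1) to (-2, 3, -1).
-3 - exp(-6) - 5*cos(3)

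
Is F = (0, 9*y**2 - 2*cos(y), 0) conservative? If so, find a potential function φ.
Yes, F is conservative. φ = 3*y**3 - 2*sin(y)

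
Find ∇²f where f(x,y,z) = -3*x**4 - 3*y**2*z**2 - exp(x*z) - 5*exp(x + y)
-x**2*exp(x*z) - 36*x**2 - 6*y**2 - z**2*exp(x*z) - 6*z**2 - 10*exp(x + y)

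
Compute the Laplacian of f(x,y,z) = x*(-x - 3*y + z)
-2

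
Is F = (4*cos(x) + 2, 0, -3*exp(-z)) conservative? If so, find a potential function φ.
Yes, F is conservative. φ = 2*x + 4*sin(x) + 3*exp(-z)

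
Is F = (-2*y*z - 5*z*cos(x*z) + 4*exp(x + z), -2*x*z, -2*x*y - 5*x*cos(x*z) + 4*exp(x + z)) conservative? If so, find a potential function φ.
Yes, F is conservative. φ = -2*x*y*z + 4*exp(x + z) - 5*sin(x*z)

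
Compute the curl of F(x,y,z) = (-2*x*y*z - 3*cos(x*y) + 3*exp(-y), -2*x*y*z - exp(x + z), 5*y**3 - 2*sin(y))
(2*x*y + 15*y**2 + exp(x + z) - 2*cos(y), -2*x*y, 2*x*z - 3*x*sin(x*y) - 2*y*z - exp(x + z) + 3*exp(-y))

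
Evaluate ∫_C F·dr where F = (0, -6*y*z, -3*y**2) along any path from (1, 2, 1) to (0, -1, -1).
15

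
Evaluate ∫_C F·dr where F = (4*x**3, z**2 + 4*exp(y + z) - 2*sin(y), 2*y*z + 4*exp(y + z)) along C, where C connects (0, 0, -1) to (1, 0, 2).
-4*exp(-1) + 1 + 4*exp(2)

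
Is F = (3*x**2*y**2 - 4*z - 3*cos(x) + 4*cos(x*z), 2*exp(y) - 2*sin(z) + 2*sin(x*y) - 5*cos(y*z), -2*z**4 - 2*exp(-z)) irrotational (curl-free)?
No, ∇×F = (-5*y*sin(y*z) + 2*cos(z), -4*x*sin(x*z) - 4, 2*y*(-3*x**2 + cos(x*y)))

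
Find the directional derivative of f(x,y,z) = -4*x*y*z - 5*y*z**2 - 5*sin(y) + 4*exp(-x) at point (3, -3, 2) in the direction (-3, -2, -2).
2*sqrt(17)*(-88*exp(3) + 5*exp(3)*cos(3) + 6)*exp(-3)/17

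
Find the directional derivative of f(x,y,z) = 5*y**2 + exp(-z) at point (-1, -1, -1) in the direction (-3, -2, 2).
2*sqrt(17)*(10 - E)/17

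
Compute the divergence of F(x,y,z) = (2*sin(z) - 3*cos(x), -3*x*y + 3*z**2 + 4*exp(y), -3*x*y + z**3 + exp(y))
-3*x + 3*z**2 + 4*exp(y) + 3*sin(x)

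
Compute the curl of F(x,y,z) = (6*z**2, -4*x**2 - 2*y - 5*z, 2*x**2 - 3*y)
(2, -4*x + 12*z, -8*x)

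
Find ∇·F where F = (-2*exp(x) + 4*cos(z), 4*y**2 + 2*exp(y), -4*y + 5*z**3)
8*y + 15*z**2 - 2*exp(x) + 2*exp(y)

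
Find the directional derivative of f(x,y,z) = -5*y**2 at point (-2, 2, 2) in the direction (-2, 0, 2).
0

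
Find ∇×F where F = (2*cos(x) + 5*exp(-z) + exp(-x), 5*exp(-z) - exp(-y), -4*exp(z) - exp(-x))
(5*exp(-z), -5*exp(-z) - exp(-x), 0)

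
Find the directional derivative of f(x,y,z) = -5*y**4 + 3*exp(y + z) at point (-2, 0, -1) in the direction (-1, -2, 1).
-sqrt(6)*exp(-1)/2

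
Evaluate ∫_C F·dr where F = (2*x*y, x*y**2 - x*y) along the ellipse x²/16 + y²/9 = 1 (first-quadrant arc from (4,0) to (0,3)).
-44 + 27*pi/4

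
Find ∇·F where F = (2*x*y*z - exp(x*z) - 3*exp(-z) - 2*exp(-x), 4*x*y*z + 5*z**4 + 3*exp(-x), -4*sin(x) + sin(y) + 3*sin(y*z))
4*x*z + 2*y*z + 3*y*cos(y*z) - z*exp(x*z) + 2*exp(-x)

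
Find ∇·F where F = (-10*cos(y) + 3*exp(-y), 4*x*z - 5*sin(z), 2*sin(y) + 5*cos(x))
0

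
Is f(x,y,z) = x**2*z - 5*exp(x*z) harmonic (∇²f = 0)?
No, ∇²f = -5*x**2*exp(x*z) - z*(5*z*exp(x*z) - 2)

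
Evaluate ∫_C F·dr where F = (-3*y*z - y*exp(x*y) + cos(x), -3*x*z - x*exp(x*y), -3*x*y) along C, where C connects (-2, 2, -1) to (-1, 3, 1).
-sin(1) - exp(-3) + exp(-4) + sin(2) + 21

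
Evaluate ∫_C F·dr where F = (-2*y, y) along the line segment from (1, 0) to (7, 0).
0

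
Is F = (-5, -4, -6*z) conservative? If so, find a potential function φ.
Yes, F is conservative. φ = -5*x - 4*y - 3*z**2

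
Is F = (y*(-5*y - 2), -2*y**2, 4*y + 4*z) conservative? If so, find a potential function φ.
No, ∇×F = (4, 0, 10*y + 2) ≠ 0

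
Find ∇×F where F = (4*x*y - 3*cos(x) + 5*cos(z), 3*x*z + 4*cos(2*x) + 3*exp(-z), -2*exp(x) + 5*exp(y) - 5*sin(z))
(-3*x + 5*exp(y) + 3*exp(-z), 2*exp(x) - 5*sin(z), -4*x + 3*z - 8*sin(2*x))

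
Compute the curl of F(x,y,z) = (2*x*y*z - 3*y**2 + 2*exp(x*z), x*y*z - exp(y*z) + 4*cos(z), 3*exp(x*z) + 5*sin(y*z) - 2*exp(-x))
(-x*y + y*exp(y*z) + 5*z*cos(y*z) + 4*sin(z), 2*x*y + 2*x*exp(x*z) - 3*z*exp(x*z) - 2*exp(-x), -2*x*z + y*z + 6*y)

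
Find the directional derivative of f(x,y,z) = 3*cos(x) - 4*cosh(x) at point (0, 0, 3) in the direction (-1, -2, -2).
0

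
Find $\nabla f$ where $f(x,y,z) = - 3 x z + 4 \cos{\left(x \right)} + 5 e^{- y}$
(-3*z - 4*sin(x), -5*exp(-y), -3*x)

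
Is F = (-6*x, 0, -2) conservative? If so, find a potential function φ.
Yes, F is conservative. φ = -3*x**2 - 2*z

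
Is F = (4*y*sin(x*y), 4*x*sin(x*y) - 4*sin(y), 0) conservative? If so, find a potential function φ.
Yes, F is conservative. φ = 4*cos(y) - 4*cos(x*y)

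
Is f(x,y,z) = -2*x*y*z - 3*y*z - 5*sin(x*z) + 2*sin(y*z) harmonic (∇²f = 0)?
No, ∇²f = 5*x**2*sin(x*z) - 2*y**2*sin(y*z) + 5*z**2*sin(x*z) - 2*z**2*sin(y*z)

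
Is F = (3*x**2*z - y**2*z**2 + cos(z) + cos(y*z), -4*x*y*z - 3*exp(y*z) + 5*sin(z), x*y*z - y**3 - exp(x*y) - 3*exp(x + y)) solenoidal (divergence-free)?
No, ∇·F = x*y + 2*x*z - 3*z*exp(y*z)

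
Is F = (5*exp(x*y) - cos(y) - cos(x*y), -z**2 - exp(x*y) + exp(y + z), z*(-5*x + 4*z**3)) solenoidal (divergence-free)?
No, ∇·F = -x*exp(x*y) - 5*x + 5*y*exp(x*y) + y*sin(x*y) + 16*z**3 + exp(y + z)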